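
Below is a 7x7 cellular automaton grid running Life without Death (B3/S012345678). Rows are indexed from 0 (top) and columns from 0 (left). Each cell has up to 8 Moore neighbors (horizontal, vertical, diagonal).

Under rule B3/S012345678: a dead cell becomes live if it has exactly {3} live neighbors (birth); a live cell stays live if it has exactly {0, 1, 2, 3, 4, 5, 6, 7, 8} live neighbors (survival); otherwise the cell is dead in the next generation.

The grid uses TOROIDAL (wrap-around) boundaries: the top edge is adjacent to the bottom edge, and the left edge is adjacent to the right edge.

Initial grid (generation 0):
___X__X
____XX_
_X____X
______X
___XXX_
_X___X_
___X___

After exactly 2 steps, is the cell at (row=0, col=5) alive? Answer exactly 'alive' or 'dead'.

Simulating step by step:
Generation 0 (given above): 13 live cells
Generation 1: 24 live cells
___X_XX
X___XXX
XX____X
X___X_X
___XXXX
_XXX_X_
__XXX__
Generation 2: 34 live cells
X_XX_XX
XX__XXX
XX__X_X
XX_XX_X
_X_XXXX
_XXX_XX
_XXXX_X

Cell (0,5) at generation 2: 1 -> alive

Answer: alive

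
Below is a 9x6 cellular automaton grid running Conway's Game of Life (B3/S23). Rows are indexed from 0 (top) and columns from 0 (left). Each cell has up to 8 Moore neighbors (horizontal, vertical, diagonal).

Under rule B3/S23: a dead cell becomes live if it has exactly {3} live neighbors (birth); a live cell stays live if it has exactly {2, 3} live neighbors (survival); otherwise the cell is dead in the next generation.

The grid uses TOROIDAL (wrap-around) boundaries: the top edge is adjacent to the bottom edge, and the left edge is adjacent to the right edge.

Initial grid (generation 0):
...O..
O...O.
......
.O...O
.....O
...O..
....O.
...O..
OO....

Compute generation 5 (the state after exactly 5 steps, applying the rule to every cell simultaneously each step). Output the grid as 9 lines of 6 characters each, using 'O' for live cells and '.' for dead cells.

Simulating step by step:
Generation 0 (given above): 11 live cells
Generation 1: 12 live cells
OO...O
......
O....O
O.....
O...O.
....O.
...OO.
......
..O...
Generation 2: 13 live cells
OO....
.O....
O....O
OO....
......
....O.
...OO.
...O..
OO....
Generation 3: 17 live cells
..O...
.O...O
.....O
OO...O
......
...OO.
...OO.
..OOO.
OOO...
Generation 4: 15 live cells
..O...
O.....
.O..OO
O....O
O...OO
...OO.
.....O
....OO
......
Generation 5: 14 live cells
(generation 5 grid is the final answer)

Answer: ......
OO...O
.O..O.
.O....
O..O..
O..O..
...O.O
....OO
......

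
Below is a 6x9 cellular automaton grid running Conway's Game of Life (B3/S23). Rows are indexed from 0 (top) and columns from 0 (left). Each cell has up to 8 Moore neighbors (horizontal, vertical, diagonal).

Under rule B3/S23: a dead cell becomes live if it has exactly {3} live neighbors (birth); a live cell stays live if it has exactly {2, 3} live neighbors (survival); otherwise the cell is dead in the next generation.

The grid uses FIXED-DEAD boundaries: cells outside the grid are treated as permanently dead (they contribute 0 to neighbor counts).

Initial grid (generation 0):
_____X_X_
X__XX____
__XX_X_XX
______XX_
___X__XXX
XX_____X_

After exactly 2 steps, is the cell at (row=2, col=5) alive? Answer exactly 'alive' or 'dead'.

Simulating step by step:
Generation 0 (given above): 19 live cells
Generation 1: 19 live cells
____X____
__XX_X_XX
__XX_X_XX
__XXXX___
________X
______XXX
Generation 2: 22 live cells
___XX____
__X__X_XX
_X___X_XX
__X__XXXX
___XXXX_X
_______XX

Cell (2,5) at generation 2: 1 -> alive

Answer: alive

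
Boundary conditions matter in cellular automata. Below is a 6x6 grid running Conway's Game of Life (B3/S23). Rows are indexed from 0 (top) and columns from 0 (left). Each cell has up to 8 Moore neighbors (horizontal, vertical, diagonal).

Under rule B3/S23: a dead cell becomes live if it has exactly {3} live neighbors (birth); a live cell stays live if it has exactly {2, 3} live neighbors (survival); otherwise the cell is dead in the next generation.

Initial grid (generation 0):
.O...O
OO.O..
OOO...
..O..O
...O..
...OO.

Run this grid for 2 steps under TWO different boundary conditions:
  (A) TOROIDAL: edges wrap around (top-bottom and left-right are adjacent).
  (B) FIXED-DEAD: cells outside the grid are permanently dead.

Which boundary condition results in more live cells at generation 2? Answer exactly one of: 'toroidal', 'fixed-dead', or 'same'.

Under TOROIDAL boundary, generation 2:
O..O.O
..O..O
O.OO.O
.O....
......
.O....
Population = 11

Under FIXED-DEAD boundary, generation 2:
.O....
O.O...
..OO..
.O..O.
......
..OOO.
Population = 10

Comparison: toroidal=11, fixed-dead=10 -> toroidal

Answer: toroidal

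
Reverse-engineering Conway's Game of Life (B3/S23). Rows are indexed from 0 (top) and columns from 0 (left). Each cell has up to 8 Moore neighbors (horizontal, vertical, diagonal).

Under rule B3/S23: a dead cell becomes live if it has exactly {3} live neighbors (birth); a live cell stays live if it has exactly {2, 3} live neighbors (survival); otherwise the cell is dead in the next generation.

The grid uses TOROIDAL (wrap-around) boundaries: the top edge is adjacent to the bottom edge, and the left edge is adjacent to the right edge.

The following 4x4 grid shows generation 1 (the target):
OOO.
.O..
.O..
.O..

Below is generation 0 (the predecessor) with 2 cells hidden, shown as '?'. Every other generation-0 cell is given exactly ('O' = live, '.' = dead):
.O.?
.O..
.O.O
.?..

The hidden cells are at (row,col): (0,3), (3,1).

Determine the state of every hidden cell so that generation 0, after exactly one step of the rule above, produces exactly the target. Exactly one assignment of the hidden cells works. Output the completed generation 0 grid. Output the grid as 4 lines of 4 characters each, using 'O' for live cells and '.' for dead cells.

Hidden generation-0 cells (in order): (0,3), (3,1).
A hidden cell only influences target cells in its own 3x3 neighborhood. Try each of the 2^2 = 4 assignments, step the completed generation 0 forward once under B3/S23, and compare with the target:
  (0,3)=. (3,1)=. -> step gives (0,0)='.' but target has 'O' -> reject
  (0,3)=. (3,1)=O -> step reproduces the target at every cell -> ACCEPT
  (0,3)=O (3,1)=. -> step gives (0,1)='.' but target has 'O' -> reject
  (0,3)=O (3,1)=O -> step gives (0,0)='.' but target has 'O' -> reject
Unique solution: (0,3)=dead, (3,1)=live.
Check: live-neighbor counts of every cell in the completed generation 0:
3230
4241
4240
4241
Applying B3/S23 to generation 0 with these counts gives:
OOO.
.O..
.O..
.O..
which matches the target exactly.

Answer: .O..
.O..
.O.O
.O..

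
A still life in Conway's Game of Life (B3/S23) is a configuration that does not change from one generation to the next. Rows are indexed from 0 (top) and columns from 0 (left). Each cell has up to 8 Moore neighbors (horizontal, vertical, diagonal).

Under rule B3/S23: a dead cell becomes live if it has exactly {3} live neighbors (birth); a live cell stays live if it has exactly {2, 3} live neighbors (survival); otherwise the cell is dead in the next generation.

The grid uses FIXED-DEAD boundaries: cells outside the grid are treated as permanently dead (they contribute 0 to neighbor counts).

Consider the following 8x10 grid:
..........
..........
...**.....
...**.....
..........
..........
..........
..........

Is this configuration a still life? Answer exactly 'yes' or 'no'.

Compute generation 1 and compare to generation 0 (given above):
Generation 1:
..........
..........
...**.....
...**.....
..........
..........
..........
..........
The grids are IDENTICAL -> still life.

Answer: yes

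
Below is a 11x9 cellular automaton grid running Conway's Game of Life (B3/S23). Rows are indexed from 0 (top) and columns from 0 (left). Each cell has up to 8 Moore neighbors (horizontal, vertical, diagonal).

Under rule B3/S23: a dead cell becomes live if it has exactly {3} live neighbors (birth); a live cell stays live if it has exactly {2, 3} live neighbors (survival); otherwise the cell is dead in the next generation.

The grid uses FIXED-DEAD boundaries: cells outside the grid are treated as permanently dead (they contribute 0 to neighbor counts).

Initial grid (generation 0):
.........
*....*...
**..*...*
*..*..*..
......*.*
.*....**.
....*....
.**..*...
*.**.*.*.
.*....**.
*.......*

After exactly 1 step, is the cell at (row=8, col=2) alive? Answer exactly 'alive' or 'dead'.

Simulating step by step:
Generation 0 (given above): 28 live cells
Generation 1: 34 live cells
.........
**.......
**..**...
**...*...
.....**..
.....***.
.**..**..
.**..**..
*..***.*.
***...***
.......*.

Cell (8,2) at generation 1: 0 -> dead

Answer: dead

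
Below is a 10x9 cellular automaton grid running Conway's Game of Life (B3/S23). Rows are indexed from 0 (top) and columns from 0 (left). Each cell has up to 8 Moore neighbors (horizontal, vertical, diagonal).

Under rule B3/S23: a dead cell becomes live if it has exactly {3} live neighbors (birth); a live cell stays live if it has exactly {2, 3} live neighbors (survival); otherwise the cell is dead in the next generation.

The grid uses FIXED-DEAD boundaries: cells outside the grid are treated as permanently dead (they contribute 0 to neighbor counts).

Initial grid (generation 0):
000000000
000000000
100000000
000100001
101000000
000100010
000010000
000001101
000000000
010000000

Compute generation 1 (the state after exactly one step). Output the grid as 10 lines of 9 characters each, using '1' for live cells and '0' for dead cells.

Simulating step by step:
Generation 0 (given above): 12 live cells
Generation 1: 9 live cells
(generation 1 grid is the final answer)

Answer: 000000000
000000000
000000000
010000000
001100000
000100000
000011110
000001000
000000000
000000000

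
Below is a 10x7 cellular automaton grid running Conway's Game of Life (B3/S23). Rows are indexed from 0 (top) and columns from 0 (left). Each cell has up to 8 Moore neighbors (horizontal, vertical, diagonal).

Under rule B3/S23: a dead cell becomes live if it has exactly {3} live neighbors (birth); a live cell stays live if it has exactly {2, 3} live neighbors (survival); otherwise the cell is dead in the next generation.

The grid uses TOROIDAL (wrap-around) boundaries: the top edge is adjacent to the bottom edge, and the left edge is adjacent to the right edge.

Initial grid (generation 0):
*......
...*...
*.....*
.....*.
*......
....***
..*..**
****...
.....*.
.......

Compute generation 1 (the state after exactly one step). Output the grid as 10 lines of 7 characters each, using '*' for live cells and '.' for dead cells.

Answer: .......
*.....*
......*
*......
....*..
*...*..
..*....
******.
.**....
.......

Derivation:
Simulating step by step:
Generation 0 (given above): 17 live cells
Generation 1: 16 live cells
(generation 1 grid is the final answer)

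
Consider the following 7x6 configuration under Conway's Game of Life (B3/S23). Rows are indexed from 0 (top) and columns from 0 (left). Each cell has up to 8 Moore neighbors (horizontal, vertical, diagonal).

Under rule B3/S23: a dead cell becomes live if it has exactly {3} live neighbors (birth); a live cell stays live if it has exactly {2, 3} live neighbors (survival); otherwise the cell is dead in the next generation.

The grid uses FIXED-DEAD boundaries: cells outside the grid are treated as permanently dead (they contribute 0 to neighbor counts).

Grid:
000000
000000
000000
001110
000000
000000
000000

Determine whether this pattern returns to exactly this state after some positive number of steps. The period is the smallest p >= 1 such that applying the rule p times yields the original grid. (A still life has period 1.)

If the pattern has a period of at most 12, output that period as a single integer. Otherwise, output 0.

Answer: 2

Derivation:
Simulating and comparing each generation to the original:
Gen 0 (original, given above): 3 live cells
Gen 1: 3 live cells, differs from original
Gen 2: 3 live cells, MATCHES original -> period = 2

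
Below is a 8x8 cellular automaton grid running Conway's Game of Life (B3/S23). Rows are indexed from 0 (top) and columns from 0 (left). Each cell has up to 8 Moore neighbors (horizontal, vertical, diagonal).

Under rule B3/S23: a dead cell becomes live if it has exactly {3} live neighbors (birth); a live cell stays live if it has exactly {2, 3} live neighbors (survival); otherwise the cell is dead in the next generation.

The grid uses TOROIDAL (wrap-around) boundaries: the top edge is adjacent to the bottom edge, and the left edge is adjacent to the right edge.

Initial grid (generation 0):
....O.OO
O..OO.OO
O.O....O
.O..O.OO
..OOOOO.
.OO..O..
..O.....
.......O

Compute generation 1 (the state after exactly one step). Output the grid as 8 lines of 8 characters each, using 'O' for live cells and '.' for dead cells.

Simulating step by step:
Generation 0 (given above): 25 live cells
Generation 1: 18 live cells
(generation 1 grid is the final answer)

Answer: ...OO...
.O.OO...
..O.O...
.O..O...
O......O
.O...OO.
.OO.....
......OO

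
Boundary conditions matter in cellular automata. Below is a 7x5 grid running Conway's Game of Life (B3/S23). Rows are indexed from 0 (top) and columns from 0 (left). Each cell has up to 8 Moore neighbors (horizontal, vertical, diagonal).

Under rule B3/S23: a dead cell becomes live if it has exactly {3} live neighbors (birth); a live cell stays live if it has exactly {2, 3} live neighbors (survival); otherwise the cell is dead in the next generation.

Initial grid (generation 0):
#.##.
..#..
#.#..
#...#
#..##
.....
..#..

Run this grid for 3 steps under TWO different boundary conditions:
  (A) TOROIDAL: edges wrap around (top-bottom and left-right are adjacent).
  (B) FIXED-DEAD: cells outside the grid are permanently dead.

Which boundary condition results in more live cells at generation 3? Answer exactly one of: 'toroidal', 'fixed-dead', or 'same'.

Under TOROIDAL boundary, generation 3:
..#..
.##..
...#.
#.##.
###..
###..
.#...
Population = 14

Under FIXED-DEAD boundary, generation 3:
.##..
.#.#.
.....
....#
.....
...##
.....
Population = 7

Comparison: toroidal=14, fixed-dead=7 -> toroidal

Answer: toroidal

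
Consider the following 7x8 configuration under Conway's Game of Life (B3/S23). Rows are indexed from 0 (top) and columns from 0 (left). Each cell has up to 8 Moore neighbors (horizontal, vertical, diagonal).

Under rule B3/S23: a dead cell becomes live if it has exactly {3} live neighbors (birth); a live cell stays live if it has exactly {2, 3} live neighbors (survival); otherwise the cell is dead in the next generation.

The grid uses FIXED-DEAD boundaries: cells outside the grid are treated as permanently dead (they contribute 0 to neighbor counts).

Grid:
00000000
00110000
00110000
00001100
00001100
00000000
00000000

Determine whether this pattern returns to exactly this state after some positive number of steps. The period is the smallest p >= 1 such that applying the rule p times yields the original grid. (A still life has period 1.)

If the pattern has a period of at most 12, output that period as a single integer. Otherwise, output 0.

Answer: 2

Derivation:
Simulating and comparing each generation to the original:
Gen 0 (original, given above): 8 live cells
Gen 1: 6 live cells, differs from original
Gen 2: 8 live cells, MATCHES original -> period = 2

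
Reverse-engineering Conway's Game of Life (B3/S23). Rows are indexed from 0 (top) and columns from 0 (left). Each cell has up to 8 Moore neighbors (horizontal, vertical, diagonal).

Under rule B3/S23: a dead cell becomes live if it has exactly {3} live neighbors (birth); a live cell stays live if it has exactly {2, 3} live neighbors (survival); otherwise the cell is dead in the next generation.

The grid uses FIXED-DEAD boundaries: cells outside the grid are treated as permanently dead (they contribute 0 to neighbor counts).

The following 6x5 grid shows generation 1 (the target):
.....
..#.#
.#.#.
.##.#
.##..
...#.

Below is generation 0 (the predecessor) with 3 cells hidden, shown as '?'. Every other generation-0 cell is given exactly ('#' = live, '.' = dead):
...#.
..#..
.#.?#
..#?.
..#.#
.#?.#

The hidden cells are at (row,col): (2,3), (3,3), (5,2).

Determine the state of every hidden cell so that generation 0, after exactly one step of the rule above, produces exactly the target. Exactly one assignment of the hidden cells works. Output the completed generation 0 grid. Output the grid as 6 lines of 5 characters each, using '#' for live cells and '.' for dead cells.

Answer: ...#.
..#..
.#.##
..#..
..#.#
.#..#

Derivation:
Hidden generation-0 cells (in order): (2,3), (3,3), (5,2).
A hidden cell only influences target cells in its own 3x3 neighborhood. Try each of the 2^3 = 8 assignments, step the completed generation 0 forward once under B3/S23, and compare with the target:
  (2,3)=. (3,3)=. (5,2)=. -> step gives (1,3)='#' but target has '.' -> reject
  (2,3)=. (3,3)=. (5,2)=# -> step gives (1,3)='#' but target has '.' -> reject
  (2,3)=. (3,3)=# (5,2)=. -> step gives (1,3)='#' but target has '.' -> reject
  (2,3)=. (3,3)=# (5,2)=# -> step gives (1,3)='#' but target has '.' -> reject
  (2,3)=# (3,3)=. (5,2)=. -> step reproduces the target at every cell -> ACCEPT
  (2,3)=# (3,3)=. (5,2)=# -> step gives (4,1)='.' but target has '#' -> reject
  (2,3)=# (3,3)=# (5,2)=. -> step gives (2,3)='.' but target has '#' -> reject
  (2,3)=# (3,3)=# (5,2)=# -> step gives (2,3)='.' but target has '#' -> reject
Unique solution: (2,3)=live, (3,3)=dead, (5,2)=dead.
Check: live-neighbor counts of every cell in the completed generation 0:
01211
12343
12431
13353
13241
11231
Applying B3/S23 to generation 0 with these counts gives:
.....
..#.#
.#.#.
.##.#
.##..
...#.
which matches the target exactly.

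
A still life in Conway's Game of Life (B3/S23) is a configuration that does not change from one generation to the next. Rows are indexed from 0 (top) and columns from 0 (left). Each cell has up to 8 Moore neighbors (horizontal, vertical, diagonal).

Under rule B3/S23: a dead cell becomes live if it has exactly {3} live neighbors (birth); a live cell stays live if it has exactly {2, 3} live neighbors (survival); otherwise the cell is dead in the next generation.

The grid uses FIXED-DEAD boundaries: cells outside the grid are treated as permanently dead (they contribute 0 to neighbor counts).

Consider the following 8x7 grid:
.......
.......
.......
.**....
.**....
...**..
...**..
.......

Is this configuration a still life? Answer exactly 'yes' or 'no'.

Compute generation 1 and compare to generation 0 (given above):
Generation 1:
.......
.......
.......
.**....
.*.....
....*..
...**..
.......
Cell (4,2) differs: gen0=1 vs gen1=0 -> NOT a still life.

Answer: no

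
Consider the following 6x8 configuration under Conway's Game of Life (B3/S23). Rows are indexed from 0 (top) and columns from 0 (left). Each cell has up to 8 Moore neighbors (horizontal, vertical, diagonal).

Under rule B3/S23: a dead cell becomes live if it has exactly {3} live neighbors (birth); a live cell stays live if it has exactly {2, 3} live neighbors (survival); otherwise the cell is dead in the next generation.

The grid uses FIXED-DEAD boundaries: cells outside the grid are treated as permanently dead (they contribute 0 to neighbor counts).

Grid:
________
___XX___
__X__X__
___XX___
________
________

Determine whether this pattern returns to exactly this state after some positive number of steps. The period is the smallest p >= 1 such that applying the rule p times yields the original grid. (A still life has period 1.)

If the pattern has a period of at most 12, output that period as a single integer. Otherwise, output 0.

Answer: 1

Derivation:
Simulating and comparing each generation to the original:
Gen 0 (original, given above): 6 live cells
Gen 1: 6 live cells, MATCHES original -> period = 1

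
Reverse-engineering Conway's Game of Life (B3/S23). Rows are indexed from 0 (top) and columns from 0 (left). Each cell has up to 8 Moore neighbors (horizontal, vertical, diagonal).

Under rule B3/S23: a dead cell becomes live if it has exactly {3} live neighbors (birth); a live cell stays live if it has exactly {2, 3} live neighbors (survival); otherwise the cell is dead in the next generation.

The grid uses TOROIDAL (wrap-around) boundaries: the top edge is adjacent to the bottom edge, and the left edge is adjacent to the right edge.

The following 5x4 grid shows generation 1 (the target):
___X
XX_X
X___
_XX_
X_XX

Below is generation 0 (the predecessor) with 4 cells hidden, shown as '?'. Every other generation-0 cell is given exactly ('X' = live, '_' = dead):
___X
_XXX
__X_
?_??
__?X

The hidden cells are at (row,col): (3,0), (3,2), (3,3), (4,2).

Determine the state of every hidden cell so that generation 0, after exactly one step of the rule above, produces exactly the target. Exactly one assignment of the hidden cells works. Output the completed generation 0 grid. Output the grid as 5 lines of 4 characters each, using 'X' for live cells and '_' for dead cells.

Hidden generation-0 cells (in order): (3,0), (3,2), (3,3), (4,2).
A hidden cell only influences target cells in its own 3x3 neighborhood. Try each of the 2^4 = 16 assignments, step the completed generation 0 forward once under B3/S23, and compare with the target:
  (3,0)=_ (3,2)=_ (3,3)=_ (4,2)=_ -> step gives (2,0)='_' but target has 'X' -> reject
  (3,0)=_ (3,2)=_ (3,3)=_ (4,2)=X -> step gives (0,1)='X' but target has '_' -> reject
  (3,0)=_ (3,2)=_ (3,3)=X (4,2)=_ -> step gives (2,1)='X' but target has '_' -> reject
  (3,0)=_ (3,2)=_ (3,3)=X (4,2)=X -> step gives (0,1)='X' but target has '_' -> reject
  (3,0)=_ (3,2)=X (3,3)=_ (4,2)=_ -> step gives (2,0)='_' but target has 'X' -> reject
  (3,0)=_ (3,2)=X (3,3)=_ (4,2)=X -> step gives (0,1)='X' but target has '_' -> reject
  (3,0)=_ (3,2)=X (3,3)=X (4,2)=_ -> step gives (3,1)='_' but target has 'X' -> reject
  (3,0)=_ (3,2)=X (3,3)=X (4,2)=X -> step gives (0,1)='X' but target has '_' -> reject
  (3,0)=X (3,2)=_ (3,3)=_ (4,2)=_ -> step gives (2,2)='X' but target has '_' -> reject
  (3,0)=X (3,2)=_ (3,3)=_ (4,2)=X -> step gives (0,1)='X' but target has '_' -> reject
  (3,0)=X (3,2)=_ (3,3)=X (4,2)=_ -> step gives (2,0)='_' but target has 'X' -> reject
  (3,0)=X (3,2)=_ (3,3)=X (4,2)=X -> step gives (0,1)='X' but target has '_' -> reject
  (3,0)=X (3,2)=X (3,3)=_ (4,2)=_ -> step reproduces the target at every cell -> ACCEPT
  (3,0)=X (3,2)=X (3,3)=_ (4,2)=X -> step gives (0,1)='X' but target has '_' -> reject
  (3,0)=X (3,2)=X (3,3)=X (4,2)=_ -> step gives (2,0)='_' but target has 'X' -> reject
  (3,0)=X (3,2)=X (3,3)=X (4,2)=X -> step gives (0,1)='X' but target has '_' -> reject
Unique solution: (3,0)=live, (3,2)=live, (3,3)=dead, (4,2)=dead.
Check: live-neighbor counts of every cell in the completed generation 0:
4253
3243
3545
1324
3233
Applying B3/S23 to generation 0 with these counts gives:
___X
XX_X
X___
_XX_
X_XX
which matches the target exactly.

Answer: ___X
_XXX
__X_
X_X_
___X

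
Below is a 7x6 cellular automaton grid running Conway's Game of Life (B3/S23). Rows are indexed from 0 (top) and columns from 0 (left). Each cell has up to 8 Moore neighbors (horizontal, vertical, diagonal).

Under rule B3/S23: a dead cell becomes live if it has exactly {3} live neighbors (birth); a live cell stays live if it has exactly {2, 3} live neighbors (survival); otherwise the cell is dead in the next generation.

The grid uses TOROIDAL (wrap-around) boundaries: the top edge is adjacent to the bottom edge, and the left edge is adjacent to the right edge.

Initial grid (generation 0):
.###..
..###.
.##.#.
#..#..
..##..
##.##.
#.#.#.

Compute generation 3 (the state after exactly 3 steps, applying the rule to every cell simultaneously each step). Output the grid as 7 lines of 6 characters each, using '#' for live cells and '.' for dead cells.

Simulating step by step:
Generation 0 (given above): 20 live cells
Generation 1: 12 live cells
.....#
....#.
.#..##
....#.
#....#
#...#.
#...#.
Generation 2: 15 live cells
....##
#...#.
...###
....#.
#...#.
##..#.
#...#.
Generation 3: 17 live cells
(generation 3 grid is the final answer)

Answer: #..##.
#.....
...#..
......
##.##.
##.##.
##.##.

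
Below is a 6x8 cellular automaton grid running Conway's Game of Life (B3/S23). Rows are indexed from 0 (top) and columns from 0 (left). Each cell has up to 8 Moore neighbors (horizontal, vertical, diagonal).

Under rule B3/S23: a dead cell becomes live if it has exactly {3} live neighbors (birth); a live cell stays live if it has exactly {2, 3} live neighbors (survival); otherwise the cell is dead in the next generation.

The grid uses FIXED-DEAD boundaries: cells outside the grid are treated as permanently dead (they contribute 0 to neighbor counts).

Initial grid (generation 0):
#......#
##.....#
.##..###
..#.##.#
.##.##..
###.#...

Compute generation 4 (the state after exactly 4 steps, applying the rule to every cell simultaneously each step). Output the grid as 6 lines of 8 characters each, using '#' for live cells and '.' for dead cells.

Simulating step by step:
Generation 0 (given above): 22 live cells
Generation 1: 18 live cells
##......
#.#....#
#.####.#
.......#
#.....#.
#.#.##..
Generation 2: 20 live cells
##......
#.#.#.#.
..###..#
.#.###.#
.#...##.
.#...#..
Generation 3: 13 live cells
##......
#.#.##..
.......#
.#.....#
##......
.....##.
Generation 4: 10 live cells
(generation 4 grid is the final answer)

Answer: ##......
#.......
.#....#.
##......
##....#.
........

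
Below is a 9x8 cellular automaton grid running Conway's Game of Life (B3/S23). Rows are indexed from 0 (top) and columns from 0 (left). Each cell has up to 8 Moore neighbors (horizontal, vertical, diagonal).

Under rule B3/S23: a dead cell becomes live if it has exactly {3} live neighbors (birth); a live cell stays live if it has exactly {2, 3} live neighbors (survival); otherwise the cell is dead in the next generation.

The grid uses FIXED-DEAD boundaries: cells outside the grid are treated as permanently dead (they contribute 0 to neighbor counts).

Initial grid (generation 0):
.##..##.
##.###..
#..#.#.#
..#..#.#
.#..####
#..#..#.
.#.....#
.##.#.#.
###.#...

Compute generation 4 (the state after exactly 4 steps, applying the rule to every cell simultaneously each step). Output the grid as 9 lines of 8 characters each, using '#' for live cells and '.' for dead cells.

Simulating step by step:
Generation 0 (given above): 34 live cells
Generation 1: 34 live cells
####.##.
#..#....
#..#.#..
.###...#
.####..#
###.#...
##.#.###
.....#..
#.#..#..
Generation 2: 22 live cells
#####...
#..#.##.
#..#....
#.....#.
....#...
.......#
#..#.##.
#.#..#..
........
Generation 3: 24 live cells
######..
#....#..
##..###.
........
........
....###.
.#..###.
.#..###.
........
Generation 4: 20 live cells
(generation 4 grid is the final answer)

Answer: ######..
........
##..###.
.....#..
.....#..
....#.#.
...#...#
....#.#.
.....#..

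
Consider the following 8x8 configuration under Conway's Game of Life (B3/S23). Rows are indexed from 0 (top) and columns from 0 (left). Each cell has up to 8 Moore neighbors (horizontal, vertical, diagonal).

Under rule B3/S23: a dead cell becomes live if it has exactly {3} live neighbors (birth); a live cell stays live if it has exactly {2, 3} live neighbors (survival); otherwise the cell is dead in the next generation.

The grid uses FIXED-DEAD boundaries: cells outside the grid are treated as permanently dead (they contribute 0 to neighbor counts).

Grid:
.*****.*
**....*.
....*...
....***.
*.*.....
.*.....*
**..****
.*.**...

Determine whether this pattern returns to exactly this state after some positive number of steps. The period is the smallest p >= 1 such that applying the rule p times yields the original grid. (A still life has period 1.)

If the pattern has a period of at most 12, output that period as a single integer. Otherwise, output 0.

Simulating and comparing each generation to the original:
Gen 0 (original, given above): 26 live cells
Gen 1: 34 live cells, differs from original
Gen 2: 24 live cells, differs from original
Gen 3: 22 live cells, differs from original
Gen 4: 24 live cells, differs from original
Gen 5: 22 live cells, differs from original
Gen 6: 18 live cells, differs from original
Gen 7: 22 live cells, differs from original
Gen 8: 14 live cells, differs from original
Gen 9: 16 live cells, differs from original
Gen 10: 17 live cells, differs from original
Gen 11: 16 live cells, differs from original
Gen 12: 18 live cells, differs from original
No period found within 12 steps.

Answer: 0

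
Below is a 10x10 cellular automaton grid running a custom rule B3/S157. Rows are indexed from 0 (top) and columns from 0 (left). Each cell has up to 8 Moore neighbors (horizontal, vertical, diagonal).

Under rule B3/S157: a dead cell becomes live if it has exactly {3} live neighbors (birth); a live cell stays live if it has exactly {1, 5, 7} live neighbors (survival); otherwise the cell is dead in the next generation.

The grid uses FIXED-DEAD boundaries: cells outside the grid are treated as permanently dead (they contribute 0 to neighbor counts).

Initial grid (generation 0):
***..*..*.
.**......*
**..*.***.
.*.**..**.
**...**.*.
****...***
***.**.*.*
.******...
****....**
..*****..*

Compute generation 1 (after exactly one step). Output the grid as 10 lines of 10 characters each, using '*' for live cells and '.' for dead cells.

Simulating step by step:
Generation 0 (given above): 56 live cells
Generation 1: 27 live cells
(generation 1 grid is the final answer)

Answer: ........*.
...*.**...
.....*...*
.........*
.*......*.
***.....*.
.**.*.....
.**.*..*.*
.***...*..
......*.*.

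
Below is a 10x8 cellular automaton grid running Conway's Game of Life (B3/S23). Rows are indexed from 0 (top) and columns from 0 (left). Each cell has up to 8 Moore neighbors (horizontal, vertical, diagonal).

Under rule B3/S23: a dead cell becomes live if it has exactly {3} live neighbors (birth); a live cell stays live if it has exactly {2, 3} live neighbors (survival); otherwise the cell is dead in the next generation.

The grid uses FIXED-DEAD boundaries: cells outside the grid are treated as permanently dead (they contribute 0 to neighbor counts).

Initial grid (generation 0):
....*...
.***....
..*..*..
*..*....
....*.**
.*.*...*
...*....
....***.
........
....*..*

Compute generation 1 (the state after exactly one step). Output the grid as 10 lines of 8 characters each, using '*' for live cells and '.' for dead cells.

Answer: ..**....
.****...
....*...
...****.
..***.**
..***.**
..**.**.
....**..
....*.*.
........

Derivation:
Simulating step by step:
Generation 0 (given above): 20 live cells
Generation 1: 29 live cells
(generation 1 grid is the final answer)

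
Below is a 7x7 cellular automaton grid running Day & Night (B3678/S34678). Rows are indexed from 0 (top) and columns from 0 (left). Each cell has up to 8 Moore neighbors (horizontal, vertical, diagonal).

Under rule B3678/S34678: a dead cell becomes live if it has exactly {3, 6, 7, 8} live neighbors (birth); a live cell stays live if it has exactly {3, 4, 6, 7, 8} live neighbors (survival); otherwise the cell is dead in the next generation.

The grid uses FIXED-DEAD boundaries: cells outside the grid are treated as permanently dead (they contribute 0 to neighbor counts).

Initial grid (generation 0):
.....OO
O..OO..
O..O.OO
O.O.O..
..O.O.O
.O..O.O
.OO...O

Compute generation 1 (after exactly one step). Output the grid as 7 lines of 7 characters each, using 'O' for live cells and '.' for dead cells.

Simulating step by step:
Generation 0 (given above): 21 live cells
Generation 1: 9 live cells
(generation 1 grid is the final answer)

Answer: ....O..
....O..
..OO.O.
....O.O
.......
.O.....
.....O.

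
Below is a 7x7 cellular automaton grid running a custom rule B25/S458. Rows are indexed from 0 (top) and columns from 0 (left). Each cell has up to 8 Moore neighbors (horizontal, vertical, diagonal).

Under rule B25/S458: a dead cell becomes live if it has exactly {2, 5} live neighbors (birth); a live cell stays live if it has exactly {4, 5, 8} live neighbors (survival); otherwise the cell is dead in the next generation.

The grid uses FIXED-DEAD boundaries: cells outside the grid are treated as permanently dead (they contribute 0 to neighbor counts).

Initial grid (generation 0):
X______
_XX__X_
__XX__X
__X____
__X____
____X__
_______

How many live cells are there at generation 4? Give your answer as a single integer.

Simulating step by step:
Generation 0 (given above): 10 live cells
Generation 1: 9 live cells
__X____
X___X_X
__X_XX_
_______
_X_____
___X___
_______
Generation 2: 13 live cells
_X_X_X_
__X____
_X____X
_XXXXX_
__X____
__X____
_______
Generation 3: 16 live cells
____X__
X__XXXX
X_X____
X_X___X
__XX_X_
_X_X___
_______
Generation 4: 10 live cells
______X
__X____
_X_____
_X__XX_
X_X___X
_______
__X____
Population at generation 4: 10

Answer: 10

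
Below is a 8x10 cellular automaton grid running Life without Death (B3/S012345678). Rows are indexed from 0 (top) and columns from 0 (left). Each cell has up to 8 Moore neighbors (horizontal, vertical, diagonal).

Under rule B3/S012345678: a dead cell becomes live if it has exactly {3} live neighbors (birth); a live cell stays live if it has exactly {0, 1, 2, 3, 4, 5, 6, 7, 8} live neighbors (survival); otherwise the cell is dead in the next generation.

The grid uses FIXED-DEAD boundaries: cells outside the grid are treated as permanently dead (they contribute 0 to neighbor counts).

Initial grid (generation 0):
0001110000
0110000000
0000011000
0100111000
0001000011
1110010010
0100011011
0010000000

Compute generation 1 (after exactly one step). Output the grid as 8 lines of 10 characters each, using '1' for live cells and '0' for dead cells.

Answer: 0011110000
0111001000
0110111000
0100111100
1001001111
1110111010
1100011111
0010000000

Derivation:
Simulating step by step:
Generation 0 (given above): 25 live cells
Generation 1: 39 live cells
(generation 1 grid is the final answer)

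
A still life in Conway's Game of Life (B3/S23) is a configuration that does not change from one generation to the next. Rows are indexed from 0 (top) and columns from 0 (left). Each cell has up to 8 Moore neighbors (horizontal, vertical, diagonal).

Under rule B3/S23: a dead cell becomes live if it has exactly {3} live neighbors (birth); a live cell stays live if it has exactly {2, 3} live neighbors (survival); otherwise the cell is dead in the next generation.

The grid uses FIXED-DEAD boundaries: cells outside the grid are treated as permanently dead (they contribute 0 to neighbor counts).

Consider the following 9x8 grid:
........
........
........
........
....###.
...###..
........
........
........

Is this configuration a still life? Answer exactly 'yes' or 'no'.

Compute generation 1 and compare to generation 0 (given above):
Generation 1:
........
........
........
.....#..
...#..#.
...#..#.
....#...
........
........
Cell (3,5) differs: gen0=0 vs gen1=1 -> NOT a still life.

Answer: no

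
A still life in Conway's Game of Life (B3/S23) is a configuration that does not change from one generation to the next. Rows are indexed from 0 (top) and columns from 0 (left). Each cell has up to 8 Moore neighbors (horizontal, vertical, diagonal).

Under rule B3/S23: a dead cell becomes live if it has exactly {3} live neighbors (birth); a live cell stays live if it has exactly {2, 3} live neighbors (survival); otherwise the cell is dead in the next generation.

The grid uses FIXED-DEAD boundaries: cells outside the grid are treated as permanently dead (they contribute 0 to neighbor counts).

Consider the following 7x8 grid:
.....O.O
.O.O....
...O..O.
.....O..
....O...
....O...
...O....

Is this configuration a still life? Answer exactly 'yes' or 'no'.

Answer: no

Derivation:
Compute generation 1 and compare to generation 0 (given above):
Generation 1:
........
..O.O.O.
..O.O...
....OO..
....OO..
...OO...
........
Cell (0,5) differs: gen0=1 vs gen1=0 -> NOT a still life.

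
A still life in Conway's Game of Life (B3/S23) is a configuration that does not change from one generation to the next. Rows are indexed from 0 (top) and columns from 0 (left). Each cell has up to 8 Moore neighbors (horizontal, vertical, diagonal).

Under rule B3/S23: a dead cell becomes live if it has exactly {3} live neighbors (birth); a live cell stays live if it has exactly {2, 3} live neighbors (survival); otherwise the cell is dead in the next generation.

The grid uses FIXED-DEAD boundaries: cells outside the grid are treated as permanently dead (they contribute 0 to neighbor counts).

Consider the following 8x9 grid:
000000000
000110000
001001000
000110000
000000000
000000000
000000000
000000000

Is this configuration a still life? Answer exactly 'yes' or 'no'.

Compute generation 1 and compare to generation 0 (given above):
Generation 1:
000000000
000110000
001001000
000110000
000000000
000000000
000000000
000000000
The grids are IDENTICAL -> still life.

Answer: yes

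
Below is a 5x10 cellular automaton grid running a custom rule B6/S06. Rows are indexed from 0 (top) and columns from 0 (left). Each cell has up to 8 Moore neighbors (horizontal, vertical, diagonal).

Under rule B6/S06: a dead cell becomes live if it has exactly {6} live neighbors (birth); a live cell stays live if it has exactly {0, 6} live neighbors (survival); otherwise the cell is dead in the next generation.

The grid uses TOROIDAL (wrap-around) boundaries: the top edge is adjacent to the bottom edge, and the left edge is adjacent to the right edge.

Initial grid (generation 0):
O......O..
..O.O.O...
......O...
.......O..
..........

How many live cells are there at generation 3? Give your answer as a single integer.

Simulating step by step:
Generation 0 (given above): 7 live cells
Generation 1: 3 live cells
O.........
..O.O.....
..........
..........
..........
Generation 2: 3 live cells
O.........
..O.O.....
..........
..........
..........
Generation 3: 3 live cells
O.........
..O.O.....
..........
..........
..........
Population at generation 3: 3

Answer: 3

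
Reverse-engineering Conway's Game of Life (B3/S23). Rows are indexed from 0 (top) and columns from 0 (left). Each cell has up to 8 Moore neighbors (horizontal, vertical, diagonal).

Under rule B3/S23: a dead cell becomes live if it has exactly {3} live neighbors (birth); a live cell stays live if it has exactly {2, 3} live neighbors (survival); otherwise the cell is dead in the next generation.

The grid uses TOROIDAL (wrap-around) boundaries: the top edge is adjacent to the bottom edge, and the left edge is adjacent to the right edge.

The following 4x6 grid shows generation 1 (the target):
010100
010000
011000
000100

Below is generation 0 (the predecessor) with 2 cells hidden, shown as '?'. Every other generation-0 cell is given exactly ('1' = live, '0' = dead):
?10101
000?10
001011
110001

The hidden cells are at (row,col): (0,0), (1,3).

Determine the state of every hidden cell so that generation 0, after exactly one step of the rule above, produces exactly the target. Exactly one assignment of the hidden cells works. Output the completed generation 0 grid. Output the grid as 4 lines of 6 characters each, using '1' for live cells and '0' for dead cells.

Answer: 110101
000110
001011
110001

Derivation:
Hidden generation-0 cells (in order): (0,0), (1,3).
A hidden cell only influences target cells in its own 3x3 neighborhood. Try each of the 2^2 = 4 assignments, step the completed generation 0 forward once under B3/S23, and compare with the target:
  (0,0)=0 (1,3)=0 -> step gives (0,2)='1' but target has '0' -> reject
  (0,0)=0 (1,3)=1 -> step gives (0,5)='1' but target has '0' -> reject
  (0,0)=1 (1,3)=0 -> step gives (0,2)='1' but target has '0' -> reject
  (0,0)=1 (1,3)=1 -> step reproduces the target at every cell -> ACCEPT
Unique solution: (0,0)=live, (1,3)=live.
Check: live-neighbor counts of every cell in the completed generation 0:
534254
434455
432444
644355
Applying B3/S23 to generation 0 with these counts gives:
010100
010000
011000
000100
which matches the target exactly.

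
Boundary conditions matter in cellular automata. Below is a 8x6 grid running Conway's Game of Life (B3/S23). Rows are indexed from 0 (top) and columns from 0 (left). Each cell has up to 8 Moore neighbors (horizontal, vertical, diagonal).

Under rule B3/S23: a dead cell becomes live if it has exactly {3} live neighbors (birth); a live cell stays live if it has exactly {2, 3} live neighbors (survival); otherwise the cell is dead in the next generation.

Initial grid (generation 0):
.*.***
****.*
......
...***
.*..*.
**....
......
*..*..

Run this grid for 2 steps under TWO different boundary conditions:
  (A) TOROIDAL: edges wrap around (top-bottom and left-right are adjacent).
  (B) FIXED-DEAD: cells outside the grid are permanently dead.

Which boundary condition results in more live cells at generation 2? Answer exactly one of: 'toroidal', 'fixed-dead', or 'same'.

Under TOROIDAL boundary, generation 2:
.*.*.*
*.*...
...*.*
**...*
.*....
...*.*
......
*.*..*
Population = 16

Under FIXED-DEAD boundary, generation 2:
**....
.....*
**.*.*
*.....
*....*
...**.
**....
......
Population = 14

Comparison: toroidal=16, fixed-dead=14 -> toroidal

Answer: toroidal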